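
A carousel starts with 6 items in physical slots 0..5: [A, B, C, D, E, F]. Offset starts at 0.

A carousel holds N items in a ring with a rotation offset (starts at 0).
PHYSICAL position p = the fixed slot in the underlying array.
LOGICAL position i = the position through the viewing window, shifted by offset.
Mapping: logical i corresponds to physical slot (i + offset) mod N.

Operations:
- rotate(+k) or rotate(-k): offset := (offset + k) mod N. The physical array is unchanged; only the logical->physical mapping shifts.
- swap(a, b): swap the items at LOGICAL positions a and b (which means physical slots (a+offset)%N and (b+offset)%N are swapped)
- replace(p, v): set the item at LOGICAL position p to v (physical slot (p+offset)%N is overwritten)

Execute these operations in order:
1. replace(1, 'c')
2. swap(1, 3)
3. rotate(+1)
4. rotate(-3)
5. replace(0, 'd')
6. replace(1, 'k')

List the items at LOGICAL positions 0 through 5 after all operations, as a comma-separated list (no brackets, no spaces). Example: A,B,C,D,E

Answer: d,k,A,D,C,c

Derivation:
After op 1 (replace(1, 'c')): offset=0, physical=[A,c,C,D,E,F], logical=[A,c,C,D,E,F]
After op 2 (swap(1, 3)): offset=0, physical=[A,D,C,c,E,F], logical=[A,D,C,c,E,F]
After op 3 (rotate(+1)): offset=1, physical=[A,D,C,c,E,F], logical=[D,C,c,E,F,A]
After op 4 (rotate(-3)): offset=4, physical=[A,D,C,c,E,F], logical=[E,F,A,D,C,c]
After op 5 (replace(0, 'd')): offset=4, physical=[A,D,C,c,d,F], logical=[d,F,A,D,C,c]
After op 6 (replace(1, 'k')): offset=4, physical=[A,D,C,c,d,k], logical=[d,k,A,D,C,c]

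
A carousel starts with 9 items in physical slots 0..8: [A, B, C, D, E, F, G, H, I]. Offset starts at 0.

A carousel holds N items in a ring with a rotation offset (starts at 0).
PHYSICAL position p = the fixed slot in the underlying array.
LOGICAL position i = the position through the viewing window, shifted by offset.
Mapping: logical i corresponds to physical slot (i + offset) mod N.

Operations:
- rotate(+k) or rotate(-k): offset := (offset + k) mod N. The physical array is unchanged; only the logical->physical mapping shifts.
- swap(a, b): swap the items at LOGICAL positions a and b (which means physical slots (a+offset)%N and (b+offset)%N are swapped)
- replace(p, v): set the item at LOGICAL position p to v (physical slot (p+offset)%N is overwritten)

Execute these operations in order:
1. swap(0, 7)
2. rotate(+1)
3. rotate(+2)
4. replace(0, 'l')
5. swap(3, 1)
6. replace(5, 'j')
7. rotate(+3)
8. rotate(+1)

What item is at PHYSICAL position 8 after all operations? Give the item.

After op 1 (swap(0, 7)): offset=0, physical=[H,B,C,D,E,F,G,A,I], logical=[H,B,C,D,E,F,G,A,I]
After op 2 (rotate(+1)): offset=1, physical=[H,B,C,D,E,F,G,A,I], logical=[B,C,D,E,F,G,A,I,H]
After op 3 (rotate(+2)): offset=3, physical=[H,B,C,D,E,F,G,A,I], logical=[D,E,F,G,A,I,H,B,C]
After op 4 (replace(0, 'l')): offset=3, physical=[H,B,C,l,E,F,G,A,I], logical=[l,E,F,G,A,I,H,B,C]
After op 5 (swap(3, 1)): offset=3, physical=[H,B,C,l,G,F,E,A,I], logical=[l,G,F,E,A,I,H,B,C]
After op 6 (replace(5, 'j')): offset=3, physical=[H,B,C,l,G,F,E,A,j], logical=[l,G,F,E,A,j,H,B,C]
After op 7 (rotate(+3)): offset=6, physical=[H,B,C,l,G,F,E,A,j], logical=[E,A,j,H,B,C,l,G,F]
After op 8 (rotate(+1)): offset=7, physical=[H,B,C,l,G,F,E,A,j], logical=[A,j,H,B,C,l,G,F,E]

Answer: j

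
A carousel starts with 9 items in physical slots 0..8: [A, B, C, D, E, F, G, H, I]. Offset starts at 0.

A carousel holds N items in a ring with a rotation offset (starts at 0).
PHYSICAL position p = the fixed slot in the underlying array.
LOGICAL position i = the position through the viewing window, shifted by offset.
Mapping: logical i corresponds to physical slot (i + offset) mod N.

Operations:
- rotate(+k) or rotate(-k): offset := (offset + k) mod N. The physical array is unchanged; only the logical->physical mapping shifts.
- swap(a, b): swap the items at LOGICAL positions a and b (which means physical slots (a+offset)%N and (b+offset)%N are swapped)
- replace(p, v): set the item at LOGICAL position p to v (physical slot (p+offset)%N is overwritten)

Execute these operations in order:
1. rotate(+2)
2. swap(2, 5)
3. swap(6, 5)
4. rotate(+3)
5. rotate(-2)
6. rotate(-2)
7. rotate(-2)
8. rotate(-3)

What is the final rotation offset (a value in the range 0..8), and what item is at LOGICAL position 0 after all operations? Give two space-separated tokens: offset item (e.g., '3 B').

After op 1 (rotate(+2)): offset=2, physical=[A,B,C,D,E,F,G,H,I], logical=[C,D,E,F,G,H,I,A,B]
After op 2 (swap(2, 5)): offset=2, physical=[A,B,C,D,H,F,G,E,I], logical=[C,D,H,F,G,E,I,A,B]
After op 3 (swap(6, 5)): offset=2, physical=[A,B,C,D,H,F,G,I,E], logical=[C,D,H,F,G,I,E,A,B]
After op 4 (rotate(+3)): offset=5, physical=[A,B,C,D,H,F,G,I,E], logical=[F,G,I,E,A,B,C,D,H]
After op 5 (rotate(-2)): offset=3, physical=[A,B,C,D,H,F,G,I,E], logical=[D,H,F,G,I,E,A,B,C]
After op 6 (rotate(-2)): offset=1, physical=[A,B,C,D,H,F,G,I,E], logical=[B,C,D,H,F,G,I,E,A]
After op 7 (rotate(-2)): offset=8, physical=[A,B,C,D,H,F,G,I,E], logical=[E,A,B,C,D,H,F,G,I]
After op 8 (rotate(-3)): offset=5, physical=[A,B,C,D,H,F,G,I,E], logical=[F,G,I,E,A,B,C,D,H]

Answer: 5 F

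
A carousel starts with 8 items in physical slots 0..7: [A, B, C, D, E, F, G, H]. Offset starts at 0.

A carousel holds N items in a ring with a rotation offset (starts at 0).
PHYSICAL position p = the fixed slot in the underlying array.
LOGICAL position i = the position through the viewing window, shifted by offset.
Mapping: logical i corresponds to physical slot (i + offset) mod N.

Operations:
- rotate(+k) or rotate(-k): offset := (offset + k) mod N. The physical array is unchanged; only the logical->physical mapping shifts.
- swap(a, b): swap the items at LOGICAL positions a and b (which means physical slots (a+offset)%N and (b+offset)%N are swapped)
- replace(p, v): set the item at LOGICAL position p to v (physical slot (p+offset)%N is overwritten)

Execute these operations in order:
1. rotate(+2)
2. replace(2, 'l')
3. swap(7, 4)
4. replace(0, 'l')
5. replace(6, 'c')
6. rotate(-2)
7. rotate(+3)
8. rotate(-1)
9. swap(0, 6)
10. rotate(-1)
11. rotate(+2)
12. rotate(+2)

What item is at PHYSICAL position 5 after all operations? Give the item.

Answer: F

Derivation:
After op 1 (rotate(+2)): offset=2, physical=[A,B,C,D,E,F,G,H], logical=[C,D,E,F,G,H,A,B]
After op 2 (replace(2, 'l')): offset=2, physical=[A,B,C,D,l,F,G,H], logical=[C,D,l,F,G,H,A,B]
After op 3 (swap(7, 4)): offset=2, physical=[A,G,C,D,l,F,B,H], logical=[C,D,l,F,B,H,A,G]
After op 4 (replace(0, 'l')): offset=2, physical=[A,G,l,D,l,F,B,H], logical=[l,D,l,F,B,H,A,G]
After op 5 (replace(6, 'c')): offset=2, physical=[c,G,l,D,l,F,B,H], logical=[l,D,l,F,B,H,c,G]
After op 6 (rotate(-2)): offset=0, physical=[c,G,l,D,l,F,B,H], logical=[c,G,l,D,l,F,B,H]
After op 7 (rotate(+3)): offset=3, physical=[c,G,l,D,l,F,B,H], logical=[D,l,F,B,H,c,G,l]
After op 8 (rotate(-1)): offset=2, physical=[c,G,l,D,l,F,B,H], logical=[l,D,l,F,B,H,c,G]
After op 9 (swap(0, 6)): offset=2, physical=[l,G,c,D,l,F,B,H], logical=[c,D,l,F,B,H,l,G]
After op 10 (rotate(-1)): offset=1, physical=[l,G,c,D,l,F,B,H], logical=[G,c,D,l,F,B,H,l]
After op 11 (rotate(+2)): offset=3, physical=[l,G,c,D,l,F,B,H], logical=[D,l,F,B,H,l,G,c]
After op 12 (rotate(+2)): offset=5, physical=[l,G,c,D,l,F,B,H], logical=[F,B,H,l,G,c,D,l]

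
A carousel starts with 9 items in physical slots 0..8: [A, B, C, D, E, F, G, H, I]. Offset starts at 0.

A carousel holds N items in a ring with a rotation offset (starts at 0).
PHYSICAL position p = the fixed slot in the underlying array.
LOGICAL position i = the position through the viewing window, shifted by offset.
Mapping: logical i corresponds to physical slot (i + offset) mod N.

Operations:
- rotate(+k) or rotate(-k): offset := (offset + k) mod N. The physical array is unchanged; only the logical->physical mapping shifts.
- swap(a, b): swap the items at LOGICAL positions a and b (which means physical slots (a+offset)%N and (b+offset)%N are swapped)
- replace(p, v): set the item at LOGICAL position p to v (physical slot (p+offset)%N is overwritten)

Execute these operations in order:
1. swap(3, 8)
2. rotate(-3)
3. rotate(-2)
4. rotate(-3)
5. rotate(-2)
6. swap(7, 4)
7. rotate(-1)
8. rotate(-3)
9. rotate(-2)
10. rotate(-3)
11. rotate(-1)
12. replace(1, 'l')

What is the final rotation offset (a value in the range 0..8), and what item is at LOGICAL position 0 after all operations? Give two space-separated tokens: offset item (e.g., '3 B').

After op 1 (swap(3, 8)): offset=0, physical=[A,B,C,I,E,F,G,H,D], logical=[A,B,C,I,E,F,G,H,D]
After op 2 (rotate(-3)): offset=6, physical=[A,B,C,I,E,F,G,H,D], logical=[G,H,D,A,B,C,I,E,F]
After op 3 (rotate(-2)): offset=4, physical=[A,B,C,I,E,F,G,H,D], logical=[E,F,G,H,D,A,B,C,I]
After op 4 (rotate(-3)): offset=1, physical=[A,B,C,I,E,F,G,H,D], logical=[B,C,I,E,F,G,H,D,A]
After op 5 (rotate(-2)): offset=8, physical=[A,B,C,I,E,F,G,H,D], logical=[D,A,B,C,I,E,F,G,H]
After op 6 (swap(7, 4)): offset=8, physical=[A,B,C,G,E,F,I,H,D], logical=[D,A,B,C,G,E,F,I,H]
After op 7 (rotate(-1)): offset=7, physical=[A,B,C,G,E,F,I,H,D], logical=[H,D,A,B,C,G,E,F,I]
After op 8 (rotate(-3)): offset=4, physical=[A,B,C,G,E,F,I,H,D], logical=[E,F,I,H,D,A,B,C,G]
After op 9 (rotate(-2)): offset=2, physical=[A,B,C,G,E,F,I,H,D], logical=[C,G,E,F,I,H,D,A,B]
After op 10 (rotate(-3)): offset=8, physical=[A,B,C,G,E,F,I,H,D], logical=[D,A,B,C,G,E,F,I,H]
After op 11 (rotate(-1)): offset=7, physical=[A,B,C,G,E,F,I,H,D], logical=[H,D,A,B,C,G,E,F,I]
After op 12 (replace(1, 'l')): offset=7, physical=[A,B,C,G,E,F,I,H,l], logical=[H,l,A,B,C,G,E,F,I]

Answer: 7 H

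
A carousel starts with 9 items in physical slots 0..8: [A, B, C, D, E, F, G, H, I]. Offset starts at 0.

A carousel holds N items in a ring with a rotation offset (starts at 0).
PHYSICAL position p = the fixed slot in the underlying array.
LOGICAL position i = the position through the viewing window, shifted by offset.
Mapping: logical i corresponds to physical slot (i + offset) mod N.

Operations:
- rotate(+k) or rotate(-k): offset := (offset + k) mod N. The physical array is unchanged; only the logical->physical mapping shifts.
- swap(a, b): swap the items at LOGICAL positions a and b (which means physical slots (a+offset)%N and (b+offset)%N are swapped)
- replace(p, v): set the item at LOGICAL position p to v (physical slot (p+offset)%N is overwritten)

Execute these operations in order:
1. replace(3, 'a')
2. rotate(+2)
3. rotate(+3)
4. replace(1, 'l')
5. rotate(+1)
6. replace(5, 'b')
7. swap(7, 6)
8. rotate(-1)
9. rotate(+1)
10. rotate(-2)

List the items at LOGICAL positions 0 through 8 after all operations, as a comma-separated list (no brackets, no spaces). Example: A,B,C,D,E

Answer: a,F,l,H,I,A,B,b,E

Derivation:
After op 1 (replace(3, 'a')): offset=0, physical=[A,B,C,a,E,F,G,H,I], logical=[A,B,C,a,E,F,G,H,I]
After op 2 (rotate(+2)): offset=2, physical=[A,B,C,a,E,F,G,H,I], logical=[C,a,E,F,G,H,I,A,B]
After op 3 (rotate(+3)): offset=5, physical=[A,B,C,a,E,F,G,H,I], logical=[F,G,H,I,A,B,C,a,E]
After op 4 (replace(1, 'l')): offset=5, physical=[A,B,C,a,E,F,l,H,I], logical=[F,l,H,I,A,B,C,a,E]
After op 5 (rotate(+1)): offset=6, physical=[A,B,C,a,E,F,l,H,I], logical=[l,H,I,A,B,C,a,E,F]
After op 6 (replace(5, 'b')): offset=6, physical=[A,B,b,a,E,F,l,H,I], logical=[l,H,I,A,B,b,a,E,F]
After op 7 (swap(7, 6)): offset=6, physical=[A,B,b,E,a,F,l,H,I], logical=[l,H,I,A,B,b,E,a,F]
After op 8 (rotate(-1)): offset=5, physical=[A,B,b,E,a,F,l,H,I], logical=[F,l,H,I,A,B,b,E,a]
After op 9 (rotate(+1)): offset=6, physical=[A,B,b,E,a,F,l,H,I], logical=[l,H,I,A,B,b,E,a,F]
After op 10 (rotate(-2)): offset=4, physical=[A,B,b,E,a,F,l,H,I], logical=[a,F,l,H,I,A,B,b,E]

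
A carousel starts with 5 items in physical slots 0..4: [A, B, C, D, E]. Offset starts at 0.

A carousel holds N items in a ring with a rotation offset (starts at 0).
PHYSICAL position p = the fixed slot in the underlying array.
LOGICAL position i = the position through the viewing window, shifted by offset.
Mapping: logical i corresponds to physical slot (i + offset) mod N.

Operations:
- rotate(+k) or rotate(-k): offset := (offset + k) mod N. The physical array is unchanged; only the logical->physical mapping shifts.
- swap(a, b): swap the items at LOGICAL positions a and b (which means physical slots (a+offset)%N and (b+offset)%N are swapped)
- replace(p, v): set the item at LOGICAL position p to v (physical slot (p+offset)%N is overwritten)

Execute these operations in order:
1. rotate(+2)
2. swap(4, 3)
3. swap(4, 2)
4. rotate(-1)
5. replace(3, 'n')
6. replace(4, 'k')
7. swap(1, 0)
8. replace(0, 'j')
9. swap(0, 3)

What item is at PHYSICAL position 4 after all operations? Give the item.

After op 1 (rotate(+2)): offset=2, physical=[A,B,C,D,E], logical=[C,D,E,A,B]
After op 2 (swap(4, 3)): offset=2, physical=[B,A,C,D,E], logical=[C,D,E,B,A]
After op 3 (swap(4, 2)): offset=2, physical=[B,E,C,D,A], logical=[C,D,A,B,E]
After op 4 (rotate(-1)): offset=1, physical=[B,E,C,D,A], logical=[E,C,D,A,B]
After op 5 (replace(3, 'n')): offset=1, physical=[B,E,C,D,n], logical=[E,C,D,n,B]
After op 6 (replace(4, 'k')): offset=1, physical=[k,E,C,D,n], logical=[E,C,D,n,k]
After op 7 (swap(1, 0)): offset=1, physical=[k,C,E,D,n], logical=[C,E,D,n,k]
After op 8 (replace(0, 'j')): offset=1, physical=[k,j,E,D,n], logical=[j,E,D,n,k]
After op 9 (swap(0, 3)): offset=1, physical=[k,n,E,D,j], logical=[n,E,D,j,k]

Answer: j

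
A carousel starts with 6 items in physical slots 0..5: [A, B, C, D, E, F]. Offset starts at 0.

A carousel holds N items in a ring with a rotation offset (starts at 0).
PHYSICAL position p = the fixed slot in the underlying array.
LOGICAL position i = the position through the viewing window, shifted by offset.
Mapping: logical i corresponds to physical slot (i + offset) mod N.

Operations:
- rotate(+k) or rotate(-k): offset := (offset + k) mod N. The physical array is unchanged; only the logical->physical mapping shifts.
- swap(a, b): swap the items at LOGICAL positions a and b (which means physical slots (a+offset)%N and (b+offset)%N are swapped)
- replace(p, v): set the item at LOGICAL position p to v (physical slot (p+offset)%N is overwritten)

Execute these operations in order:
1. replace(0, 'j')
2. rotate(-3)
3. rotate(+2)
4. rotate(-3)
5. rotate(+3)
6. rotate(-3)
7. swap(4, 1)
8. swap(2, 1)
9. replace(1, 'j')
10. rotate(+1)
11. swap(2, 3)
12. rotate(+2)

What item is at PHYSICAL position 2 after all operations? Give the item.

Answer: C

Derivation:
After op 1 (replace(0, 'j')): offset=0, physical=[j,B,C,D,E,F], logical=[j,B,C,D,E,F]
After op 2 (rotate(-3)): offset=3, physical=[j,B,C,D,E,F], logical=[D,E,F,j,B,C]
After op 3 (rotate(+2)): offset=5, physical=[j,B,C,D,E,F], logical=[F,j,B,C,D,E]
After op 4 (rotate(-3)): offset=2, physical=[j,B,C,D,E,F], logical=[C,D,E,F,j,B]
After op 5 (rotate(+3)): offset=5, physical=[j,B,C,D,E,F], logical=[F,j,B,C,D,E]
After op 6 (rotate(-3)): offset=2, physical=[j,B,C,D,E,F], logical=[C,D,E,F,j,B]
After op 7 (swap(4, 1)): offset=2, physical=[D,B,C,j,E,F], logical=[C,j,E,F,D,B]
After op 8 (swap(2, 1)): offset=2, physical=[D,B,C,E,j,F], logical=[C,E,j,F,D,B]
After op 9 (replace(1, 'j')): offset=2, physical=[D,B,C,j,j,F], logical=[C,j,j,F,D,B]
After op 10 (rotate(+1)): offset=3, physical=[D,B,C,j,j,F], logical=[j,j,F,D,B,C]
After op 11 (swap(2, 3)): offset=3, physical=[F,B,C,j,j,D], logical=[j,j,D,F,B,C]
After op 12 (rotate(+2)): offset=5, physical=[F,B,C,j,j,D], logical=[D,F,B,C,j,j]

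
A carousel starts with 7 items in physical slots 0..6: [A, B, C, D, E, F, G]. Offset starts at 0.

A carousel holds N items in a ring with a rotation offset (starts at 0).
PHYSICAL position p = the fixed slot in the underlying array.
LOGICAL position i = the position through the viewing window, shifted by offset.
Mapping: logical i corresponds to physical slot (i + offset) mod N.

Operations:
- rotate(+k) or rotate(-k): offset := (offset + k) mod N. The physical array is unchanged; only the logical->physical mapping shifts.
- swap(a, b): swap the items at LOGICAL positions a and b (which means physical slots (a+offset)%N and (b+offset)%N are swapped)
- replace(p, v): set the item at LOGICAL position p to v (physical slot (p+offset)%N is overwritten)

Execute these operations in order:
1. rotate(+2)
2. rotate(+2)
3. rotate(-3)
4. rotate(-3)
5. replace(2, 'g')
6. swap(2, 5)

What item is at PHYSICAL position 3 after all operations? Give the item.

After op 1 (rotate(+2)): offset=2, physical=[A,B,C,D,E,F,G], logical=[C,D,E,F,G,A,B]
After op 2 (rotate(+2)): offset=4, physical=[A,B,C,D,E,F,G], logical=[E,F,G,A,B,C,D]
After op 3 (rotate(-3)): offset=1, physical=[A,B,C,D,E,F,G], logical=[B,C,D,E,F,G,A]
After op 4 (rotate(-3)): offset=5, physical=[A,B,C,D,E,F,G], logical=[F,G,A,B,C,D,E]
After op 5 (replace(2, 'g')): offset=5, physical=[g,B,C,D,E,F,G], logical=[F,G,g,B,C,D,E]
After op 6 (swap(2, 5)): offset=5, physical=[D,B,C,g,E,F,G], logical=[F,G,D,B,C,g,E]

Answer: g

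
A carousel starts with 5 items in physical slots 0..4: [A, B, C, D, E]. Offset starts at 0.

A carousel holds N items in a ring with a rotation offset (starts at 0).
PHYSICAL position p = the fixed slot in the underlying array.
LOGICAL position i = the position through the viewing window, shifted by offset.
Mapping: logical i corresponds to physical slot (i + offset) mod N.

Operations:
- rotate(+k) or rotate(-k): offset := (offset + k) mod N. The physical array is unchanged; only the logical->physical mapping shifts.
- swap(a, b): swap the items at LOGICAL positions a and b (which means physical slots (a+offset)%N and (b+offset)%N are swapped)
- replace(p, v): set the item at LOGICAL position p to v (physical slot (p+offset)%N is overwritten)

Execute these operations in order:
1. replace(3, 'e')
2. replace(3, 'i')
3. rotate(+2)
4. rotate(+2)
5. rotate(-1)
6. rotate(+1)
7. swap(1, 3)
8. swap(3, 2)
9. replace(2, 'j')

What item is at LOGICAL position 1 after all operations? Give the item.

Answer: C

Derivation:
After op 1 (replace(3, 'e')): offset=0, physical=[A,B,C,e,E], logical=[A,B,C,e,E]
After op 2 (replace(3, 'i')): offset=0, physical=[A,B,C,i,E], logical=[A,B,C,i,E]
After op 3 (rotate(+2)): offset=2, physical=[A,B,C,i,E], logical=[C,i,E,A,B]
After op 4 (rotate(+2)): offset=4, physical=[A,B,C,i,E], logical=[E,A,B,C,i]
After op 5 (rotate(-1)): offset=3, physical=[A,B,C,i,E], logical=[i,E,A,B,C]
After op 6 (rotate(+1)): offset=4, physical=[A,B,C,i,E], logical=[E,A,B,C,i]
After op 7 (swap(1, 3)): offset=4, physical=[C,B,A,i,E], logical=[E,C,B,A,i]
After op 8 (swap(3, 2)): offset=4, physical=[C,A,B,i,E], logical=[E,C,A,B,i]
After op 9 (replace(2, 'j')): offset=4, physical=[C,j,B,i,E], logical=[E,C,j,B,i]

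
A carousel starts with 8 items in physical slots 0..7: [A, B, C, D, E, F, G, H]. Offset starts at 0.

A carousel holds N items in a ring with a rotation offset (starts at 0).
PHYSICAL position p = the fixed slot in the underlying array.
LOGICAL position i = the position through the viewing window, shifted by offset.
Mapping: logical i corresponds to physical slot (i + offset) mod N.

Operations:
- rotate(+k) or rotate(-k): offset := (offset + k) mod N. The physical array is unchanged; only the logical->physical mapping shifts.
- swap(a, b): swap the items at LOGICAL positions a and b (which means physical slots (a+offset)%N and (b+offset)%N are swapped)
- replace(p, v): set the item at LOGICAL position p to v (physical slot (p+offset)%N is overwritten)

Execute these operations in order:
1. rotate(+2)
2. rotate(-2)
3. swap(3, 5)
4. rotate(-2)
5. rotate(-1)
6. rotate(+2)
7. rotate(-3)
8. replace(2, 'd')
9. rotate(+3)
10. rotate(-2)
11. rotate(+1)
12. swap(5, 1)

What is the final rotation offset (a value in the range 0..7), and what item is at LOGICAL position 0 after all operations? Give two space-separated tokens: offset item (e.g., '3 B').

After op 1 (rotate(+2)): offset=2, physical=[A,B,C,D,E,F,G,H], logical=[C,D,E,F,G,H,A,B]
After op 2 (rotate(-2)): offset=0, physical=[A,B,C,D,E,F,G,H], logical=[A,B,C,D,E,F,G,H]
After op 3 (swap(3, 5)): offset=0, physical=[A,B,C,F,E,D,G,H], logical=[A,B,C,F,E,D,G,H]
After op 4 (rotate(-2)): offset=6, physical=[A,B,C,F,E,D,G,H], logical=[G,H,A,B,C,F,E,D]
After op 5 (rotate(-1)): offset=5, physical=[A,B,C,F,E,D,G,H], logical=[D,G,H,A,B,C,F,E]
After op 6 (rotate(+2)): offset=7, physical=[A,B,C,F,E,D,G,H], logical=[H,A,B,C,F,E,D,G]
After op 7 (rotate(-3)): offset=4, physical=[A,B,C,F,E,D,G,H], logical=[E,D,G,H,A,B,C,F]
After op 8 (replace(2, 'd')): offset=4, physical=[A,B,C,F,E,D,d,H], logical=[E,D,d,H,A,B,C,F]
After op 9 (rotate(+3)): offset=7, physical=[A,B,C,F,E,D,d,H], logical=[H,A,B,C,F,E,D,d]
After op 10 (rotate(-2)): offset=5, physical=[A,B,C,F,E,D,d,H], logical=[D,d,H,A,B,C,F,E]
After op 11 (rotate(+1)): offset=6, physical=[A,B,C,F,E,D,d,H], logical=[d,H,A,B,C,F,E,D]
After op 12 (swap(5, 1)): offset=6, physical=[A,B,C,H,E,D,d,F], logical=[d,F,A,B,C,H,E,D]

Answer: 6 d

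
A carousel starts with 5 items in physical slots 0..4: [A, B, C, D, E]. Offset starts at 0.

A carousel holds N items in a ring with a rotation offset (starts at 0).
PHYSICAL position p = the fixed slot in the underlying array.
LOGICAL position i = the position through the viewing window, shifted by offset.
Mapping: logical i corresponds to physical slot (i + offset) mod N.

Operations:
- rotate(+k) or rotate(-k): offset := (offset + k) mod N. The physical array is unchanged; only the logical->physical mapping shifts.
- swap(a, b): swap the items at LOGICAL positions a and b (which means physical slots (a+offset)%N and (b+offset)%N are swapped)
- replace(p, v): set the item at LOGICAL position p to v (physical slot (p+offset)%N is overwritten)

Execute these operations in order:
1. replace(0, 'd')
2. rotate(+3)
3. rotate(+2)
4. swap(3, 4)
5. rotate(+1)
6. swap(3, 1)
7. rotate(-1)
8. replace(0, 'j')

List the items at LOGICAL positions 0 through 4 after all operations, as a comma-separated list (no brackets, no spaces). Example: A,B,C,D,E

After op 1 (replace(0, 'd')): offset=0, physical=[d,B,C,D,E], logical=[d,B,C,D,E]
After op 2 (rotate(+3)): offset=3, physical=[d,B,C,D,E], logical=[D,E,d,B,C]
After op 3 (rotate(+2)): offset=0, physical=[d,B,C,D,E], logical=[d,B,C,D,E]
After op 4 (swap(3, 4)): offset=0, physical=[d,B,C,E,D], logical=[d,B,C,E,D]
After op 5 (rotate(+1)): offset=1, physical=[d,B,C,E,D], logical=[B,C,E,D,d]
After op 6 (swap(3, 1)): offset=1, physical=[d,B,D,E,C], logical=[B,D,E,C,d]
After op 7 (rotate(-1)): offset=0, physical=[d,B,D,E,C], logical=[d,B,D,E,C]
After op 8 (replace(0, 'j')): offset=0, physical=[j,B,D,E,C], logical=[j,B,D,E,C]

Answer: j,B,D,E,C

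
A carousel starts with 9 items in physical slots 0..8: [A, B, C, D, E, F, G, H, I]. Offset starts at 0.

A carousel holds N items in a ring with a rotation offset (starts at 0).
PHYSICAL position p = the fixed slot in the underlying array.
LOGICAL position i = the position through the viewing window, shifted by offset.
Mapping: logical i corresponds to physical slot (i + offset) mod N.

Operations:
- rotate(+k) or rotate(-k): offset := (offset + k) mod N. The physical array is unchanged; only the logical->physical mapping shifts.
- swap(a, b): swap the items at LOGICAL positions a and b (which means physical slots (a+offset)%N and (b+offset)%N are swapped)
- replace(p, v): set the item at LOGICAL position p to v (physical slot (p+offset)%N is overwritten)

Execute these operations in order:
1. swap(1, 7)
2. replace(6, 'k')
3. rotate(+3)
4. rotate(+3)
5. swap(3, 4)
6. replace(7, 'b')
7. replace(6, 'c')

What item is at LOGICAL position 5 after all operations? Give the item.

After op 1 (swap(1, 7)): offset=0, physical=[A,H,C,D,E,F,G,B,I], logical=[A,H,C,D,E,F,G,B,I]
After op 2 (replace(6, 'k')): offset=0, physical=[A,H,C,D,E,F,k,B,I], logical=[A,H,C,D,E,F,k,B,I]
After op 3 (rotate(+3)): offset=3, physical=[A,H,C,D,E,F,k,B,I], logical=[D,E,F,k,B,I,A,H,C]
After op 4 (rotate(+3)): offset=6, physical=[A,H,C,D,E,F,k,B,I], logical=[k,B,I,A,H,C,D,E,F]
After op 5 (swap(3, 4)): offset=6, physical=[H,A,C,D,E,F,k,B,I], logical=[k,B,I,H,A,C,D,E,F]
After op 6 (replace(7, 'b')): offset=6, physical=[H,A,C,D,b,F,k,B,I], logical=[k,B,I,H,A,C,D,b,F]
After op 7 (replace(6, 'c')): offset=6, physical=[H,A,C,c,b,F,k,B,I], logical=[k,B,I,H,A,C,c,b,F]

Answer: C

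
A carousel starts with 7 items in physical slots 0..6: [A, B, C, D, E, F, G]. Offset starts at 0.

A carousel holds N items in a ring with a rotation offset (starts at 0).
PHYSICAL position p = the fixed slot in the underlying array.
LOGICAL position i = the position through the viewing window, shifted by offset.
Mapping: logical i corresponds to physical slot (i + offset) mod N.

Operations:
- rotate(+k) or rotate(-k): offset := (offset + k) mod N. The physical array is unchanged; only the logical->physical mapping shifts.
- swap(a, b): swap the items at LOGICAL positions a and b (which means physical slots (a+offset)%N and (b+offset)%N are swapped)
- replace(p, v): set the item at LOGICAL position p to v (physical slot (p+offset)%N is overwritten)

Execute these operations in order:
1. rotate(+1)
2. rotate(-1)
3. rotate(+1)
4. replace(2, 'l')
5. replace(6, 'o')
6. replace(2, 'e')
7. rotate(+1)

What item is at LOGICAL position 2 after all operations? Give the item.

After op 1 (rotate(+1)): offset=1, physical=[A,B,C,D,E,F,G], logical=[B,C,D,E,F,G,A]
After op 2 (rotate(-1)): offset=0, physical=[A,B,C,D,E,F,G], logical=[A,B,C,D,E,F,G]
After op 3 (rotate(+1)): offset=1, physical=[A,B,C,D,E,F,G], logical=[B,C,D,E,F,G,A]
After op 4 (replace(2, 'l')): offset=1, physical=[A,B,C,l,E,F,G], logical=[B,C,l,E,F,G,A]
After op 5 (replace(6, 'o')): offset=1, physical=[o,B,C,l,E,F,G], logical=[B,C,l,E,F,G,o]
After op 6 (replace(2, 'e')): offset=1, physical=[o,B,C,e,E,F,G], logical=[B,C,e,E,F,G,o]
After op 7 (rotate(+1)): offset=2, physical=[o,B,C,e,E,F,G], logical=[C,e,E,F,G,o,B]

Answer: E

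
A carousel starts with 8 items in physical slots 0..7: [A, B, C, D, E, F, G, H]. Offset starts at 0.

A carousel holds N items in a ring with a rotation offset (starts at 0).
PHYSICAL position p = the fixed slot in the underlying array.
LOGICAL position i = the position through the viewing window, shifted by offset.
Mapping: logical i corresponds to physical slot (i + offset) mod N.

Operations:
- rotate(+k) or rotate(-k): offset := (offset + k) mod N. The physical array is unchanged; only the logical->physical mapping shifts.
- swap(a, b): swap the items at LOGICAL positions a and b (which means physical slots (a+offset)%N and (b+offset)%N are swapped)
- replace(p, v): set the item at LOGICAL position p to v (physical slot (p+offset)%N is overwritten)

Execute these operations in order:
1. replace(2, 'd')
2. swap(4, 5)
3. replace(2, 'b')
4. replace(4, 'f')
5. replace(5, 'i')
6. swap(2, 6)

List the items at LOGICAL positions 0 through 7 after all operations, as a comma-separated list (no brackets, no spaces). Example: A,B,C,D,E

Answer: A,B,G,D,f,i,b,H

Derivation:
After op 1 (replace(2, 'd')): offset=0, physical=[A,B,d,D,E,F,G,H], logical=[A,B,d,D,E,F,G,H]
After op 2 (swap(4, 5)): offset=0, physical=[A,B,d,D,F,E,G,H], logical=[A,B,d,D,F,E,G,H]
After op 3 (replace(2, 'b')): offset=0, physical=[A,B,b,D,F,E,G,H], logical=[A,B,b,D,F,E,G,H]
After op 4 (replace(4, 'f')): offset=0, physical=[A,B,b,D,f,E,G,H], logical=[A,B,b,D,f,E,G,H]
After op 5 (replace(5, 'i')): offset=0, physical=[A,B,b,D,f,i,G,H], logical=[A,B,b,D,f,i,G,H]
After op 6 (swap(2, 6)): offset=0, physical=[A,B,G,D,f,i,b,H], logical=[A,B,G,D,f,i,b,H]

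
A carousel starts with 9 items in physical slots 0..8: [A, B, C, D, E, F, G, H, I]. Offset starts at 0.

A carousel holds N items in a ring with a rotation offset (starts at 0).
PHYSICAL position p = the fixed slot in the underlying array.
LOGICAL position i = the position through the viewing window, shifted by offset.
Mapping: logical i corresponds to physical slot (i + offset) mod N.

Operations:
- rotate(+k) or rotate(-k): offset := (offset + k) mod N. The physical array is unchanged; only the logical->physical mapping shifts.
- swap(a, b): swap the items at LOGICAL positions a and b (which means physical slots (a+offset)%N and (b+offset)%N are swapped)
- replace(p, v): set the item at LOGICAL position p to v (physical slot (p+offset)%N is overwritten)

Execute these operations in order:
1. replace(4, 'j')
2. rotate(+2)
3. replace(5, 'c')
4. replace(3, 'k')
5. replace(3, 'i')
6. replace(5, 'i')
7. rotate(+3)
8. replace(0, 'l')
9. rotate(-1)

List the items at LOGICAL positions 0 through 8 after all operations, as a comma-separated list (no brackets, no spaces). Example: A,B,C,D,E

Answer: j,l,G,i,I,A,B,C,D

Derivation:
After op 1 (replace(4, 'j')): offset=0, physical=[A,B,C,D,j,F,G,H,I], logical=[A,B,C,D,j,F,G,H,I]
After op 2 (rotate(+2)): offset=2, physical=[A,B,C,D,j,F,G,H,I], logical=[C,D,j,F,G,H,I,A,B]
After op 3 (replace(5, 'c')): offset=2, physical=[A,B,C,D,j,F,G,c,I], logical=[C,D,j,F,G,c,I,A,B]
After op 4 (replace(3, 'k')): offset=2, physical=[A,B,C,D,j,k,G,c,I], logical=[C,D,j,k,G,c,I,A,B]
After op 5 (replace(3, 'i')): offset=2, physical=[A,B,C,D,j,i,G,c,I], logical=[C,D,j,i,G,c,I,A,B]
After op 6 (replace(5, 'i')): offset=2, physical=[A,B,C,D,j,i,G,i,I], logical=[C,D,j,i,G,i,I,A,B]
After op 7 (rotate(+3)): offset=5, physical=[A,B,C,D,j,i,G,i,I], logical=[i,G,i,I,A,B,C,D,j]
After op 8 (replace(0, 'l')): offset=5, physical=[A,B,C,D,j,l,G,i,I], logical=[l,G,i,I,A,B,C,D,j]
After op 9 (rotate(-1)): offset=4, physical=[A,B,C,D,j,l,G,i,I], logical=[j,l,G,i,I,A,B,C,D]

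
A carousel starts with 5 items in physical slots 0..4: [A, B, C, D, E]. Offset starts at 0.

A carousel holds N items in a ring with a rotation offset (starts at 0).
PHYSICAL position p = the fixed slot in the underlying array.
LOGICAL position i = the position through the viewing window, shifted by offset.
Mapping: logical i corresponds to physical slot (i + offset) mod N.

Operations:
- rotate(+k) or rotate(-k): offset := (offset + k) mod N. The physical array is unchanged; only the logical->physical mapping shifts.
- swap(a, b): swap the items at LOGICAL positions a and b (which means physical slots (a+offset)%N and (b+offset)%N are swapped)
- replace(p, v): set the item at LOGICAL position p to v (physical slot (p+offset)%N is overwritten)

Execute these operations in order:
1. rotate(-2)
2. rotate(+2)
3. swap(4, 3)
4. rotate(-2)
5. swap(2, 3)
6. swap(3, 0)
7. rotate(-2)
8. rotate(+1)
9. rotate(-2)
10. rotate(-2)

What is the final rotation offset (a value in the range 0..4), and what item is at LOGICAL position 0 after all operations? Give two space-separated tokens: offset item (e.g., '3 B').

Answer: 3 A

Derivation:
After op 1 (rotate(-2)): offset=3, physical=[A,B,C,D,E], logical=[D,E,A,B,C]
After op 2 (rotate(+2)): offset=0, physical=[A,B,C,D,E], logical=[A,B,C,D,E]
After op 3 (swap(4, 3)): offset=0, physical=[A,B,C,E,D], logical=[A,B,C,E,D]
After op 4 (rotate(-2)): offset=3, physical=[A,B,C,E,D], logical=[E,D,A,B,C]
After op 5 (swap(2, 3)): offset=3, physical=[B,A,C,E,D], logical=[E,D,B,A,C]
After op 6 (swap(3, 0)): offset=3, physical=[B,E,C,A,D], logical=[A,D,B,E,C]
After op 7 (rotate(-2)): offset=1, physical=[B,E,C,A,D], logical=[E,C,A,D,B]
After op 8 (rotate(+1)): offset=2, physical=[B,E,C,A,D], logical=[C,A,D,B,E]
After op 9 (rotate(-2)): offset=0, physical=[B,E,C,A,D], logical=[B,E,C,A,D]
After op 10 (rotate(-2)): offset=3, physical=[B,E,C,A,D], logical=[A,D,B,E,C]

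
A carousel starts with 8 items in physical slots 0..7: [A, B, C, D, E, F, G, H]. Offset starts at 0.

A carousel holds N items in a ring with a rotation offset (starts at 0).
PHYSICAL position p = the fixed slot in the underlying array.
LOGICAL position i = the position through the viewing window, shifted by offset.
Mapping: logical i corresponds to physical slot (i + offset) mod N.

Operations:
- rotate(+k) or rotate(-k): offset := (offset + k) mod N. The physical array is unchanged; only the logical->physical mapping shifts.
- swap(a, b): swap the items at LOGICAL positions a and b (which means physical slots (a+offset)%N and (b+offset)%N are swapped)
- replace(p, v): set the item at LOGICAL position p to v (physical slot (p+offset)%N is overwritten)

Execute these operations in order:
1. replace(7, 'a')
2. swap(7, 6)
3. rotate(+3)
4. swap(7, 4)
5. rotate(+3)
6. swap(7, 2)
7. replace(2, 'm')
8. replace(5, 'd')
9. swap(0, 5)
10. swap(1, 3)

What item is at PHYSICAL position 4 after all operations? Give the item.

Answer: E

Derivation:
After op 1 (replace(7, 'a')): offset=0, physical=[A,B,C,D,E,F,G,a], logical=[A,B,C,D,E,F,G,a]
After op 2 (swap(7, 6)): offset=0, physical=[A,B,C,D,E,F,a,G], logical=[A,B,C,D,E,F,a,G]
After op 3 (rotate(+3)): offset=3, physical=[A,B,C,D,E,F,a,G], logical=[D,E,F,a,G,A,B,C]
After op 4 (swap(7, 4)): offset=3, physical=[A,B,G,D,E,F,a,C], logical=[D,E,F,a,C,A,B,G]
After op 5 (rotate(+3)): offset=6, physical=[A,B,G,D,E,F,a,C], logical=[a,C,A,B,G,D,E,F]
After op 6 (swap(7, 2)): offset=6, physical=[F,B,G,D,E,A,a,C], logical=[a,C,F,B,G,D,E,A]
After op 7 (replace(2, 'm')): offset=6, physical=[m,B,G,D,E,A,a,C], logical=[a,C,m,B,G,D,E,A]
After op 8 (replace(5, 'd')): offset=6, physical=[m,B,G,d,E,A,a,C], logical=[a,C,m,B,G,d,E,A]
After op 9 (swap(0, 5)): offset=6, physical=[m,B,G,a,E,A,d,C], logical=[d,C,m,B,G,a,E,A]
After op 10 (swap(1, 3)): offset=6, physical=[m,C,G,a,E,A,d,B], logical=[d,B,m,C,G,a,E,A]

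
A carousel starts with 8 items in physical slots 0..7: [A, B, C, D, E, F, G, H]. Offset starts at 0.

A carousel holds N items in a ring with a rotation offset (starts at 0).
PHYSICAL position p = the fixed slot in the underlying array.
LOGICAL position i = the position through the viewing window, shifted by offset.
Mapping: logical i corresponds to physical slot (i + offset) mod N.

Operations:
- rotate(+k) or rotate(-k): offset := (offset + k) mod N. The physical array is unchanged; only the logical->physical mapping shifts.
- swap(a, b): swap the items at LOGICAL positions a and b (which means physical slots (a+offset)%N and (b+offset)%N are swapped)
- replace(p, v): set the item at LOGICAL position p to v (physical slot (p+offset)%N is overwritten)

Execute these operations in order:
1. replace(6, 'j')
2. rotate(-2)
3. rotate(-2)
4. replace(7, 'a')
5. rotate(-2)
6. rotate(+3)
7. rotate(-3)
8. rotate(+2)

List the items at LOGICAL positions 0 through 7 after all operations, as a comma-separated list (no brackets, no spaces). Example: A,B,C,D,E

After op 1 (replace(6, 'j')): offset=0, physical=[A,B,C,D,E,F,j,H], logical=[A,B,C,D,E,F,j,H]
After op 2 (rotate(-2)): offset=6, physical=[A,B,C,D,E,F,j,H], logical=[j,H,A,B,C,D,E,F]
After op 3 (rotate(-2)): offset=4, physical=[A,B,C,D,E,F,j,H], logical=[E,F,j,H,A,B,C,D]
After op 4 (replace(7, 'a')): offset=4, physical=[A,B,C,a,E,F,j,H], logical=[E,F,j,H,A,B,C,a]
After op 5 (rotate(-2)): offset=2, physical=[A,B,C,a,E,F,j,H], logical=[C,a,E,F,j,H,A,B]
After op 6 (rotate(+3)): offset=5, physical=[A,B,C,a,E,F,j,H], logical=[F,j,H,A,B,C,a,E]
After op 7 (rotate(-3)): offset=2, physical=[A,B,C,a,E,F,j,H], logical=[C,a,E,F,j,H,A,B]
After op 8 (rotate(+2)): offset=4, physical=[A,B,C,a,E,F,j,H], logical=[E,F,j,H,A,B,C,a]

Answer: E,F,j,H,A,B,C,a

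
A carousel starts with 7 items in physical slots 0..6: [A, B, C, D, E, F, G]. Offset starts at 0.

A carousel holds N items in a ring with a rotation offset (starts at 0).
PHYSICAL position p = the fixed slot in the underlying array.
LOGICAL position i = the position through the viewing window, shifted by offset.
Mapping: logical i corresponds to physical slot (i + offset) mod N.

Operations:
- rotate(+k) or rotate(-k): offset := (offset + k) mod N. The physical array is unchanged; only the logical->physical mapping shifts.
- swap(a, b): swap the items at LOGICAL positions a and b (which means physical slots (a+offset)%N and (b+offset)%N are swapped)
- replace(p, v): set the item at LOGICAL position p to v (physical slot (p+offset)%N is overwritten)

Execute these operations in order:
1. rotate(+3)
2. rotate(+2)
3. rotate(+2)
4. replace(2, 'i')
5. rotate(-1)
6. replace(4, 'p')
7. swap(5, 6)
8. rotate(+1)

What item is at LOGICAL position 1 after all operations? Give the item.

Answer: B

Derivation:
After op 1 (rotate(+3)): offset=3, physical=[A,B,C,D,E,F,G], logical=[D,E,F,G,A,B,C]
After op 2 (rotate(+2)): offset=5, physical=[A,B,C,D,E,F,G], logical=[F,G,A,B,C,D,E]
After op 3 (rotate(+2)): offset=0, physical=[A,B,C,D,E,F,G], logical=[A,B,C,D,E,F,G]
After op 4 (replace(2, 'i')): offset=0, physical=[A,B,i,D,E,F,G], logical=[A,B,i,D,E,F,G]
After op 5 (rotate(-1)): offset=6, physical=[A,B,i,D,E,F,G], logical=[G,A,B,i,D,E,F]
After op 6 (replace(4, 'p')): offset=6, physical=[A,B,i,p,E,F,G], logical=[G,A,B,i,p,E,F]
After op 7 (swap(5, 6)): offset=6, physical=[A,B,i,p,F,E,G], logical=[G,A,B,i,p,F,E]
After op 8 (rotate(+1)): offset=0, physical=[A,B,i,p,F,E,G], logical=[A,B,i,p,F,E,G]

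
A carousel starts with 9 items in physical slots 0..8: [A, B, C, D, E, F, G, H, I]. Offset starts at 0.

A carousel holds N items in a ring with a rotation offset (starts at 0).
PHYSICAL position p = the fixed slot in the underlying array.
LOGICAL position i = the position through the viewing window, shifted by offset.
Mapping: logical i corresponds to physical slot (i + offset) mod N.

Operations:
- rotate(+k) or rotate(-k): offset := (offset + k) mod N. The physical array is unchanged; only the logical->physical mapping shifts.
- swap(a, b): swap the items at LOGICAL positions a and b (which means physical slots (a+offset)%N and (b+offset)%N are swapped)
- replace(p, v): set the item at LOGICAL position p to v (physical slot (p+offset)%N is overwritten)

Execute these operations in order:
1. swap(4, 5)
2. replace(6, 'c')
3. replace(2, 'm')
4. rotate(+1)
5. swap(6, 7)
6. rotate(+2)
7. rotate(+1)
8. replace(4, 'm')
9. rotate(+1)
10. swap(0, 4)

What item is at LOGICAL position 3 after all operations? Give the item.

After op 1 (swap(4, 5)): offset=0, physical=[A,B,C,D,F,E,G,H,I], logical=[A,B,C,D,F,E,G,H,I]
After op 2 (replace(6, 'c')): offset=0, physical=[A,B,C,D,F,E,c,H,I], logical=[A,B,C,D,F,E,c,H,I]
After op 3 (replace(2, 'm')): offset=0, physical=[A,B,m,D,F,E,c,H,I], logical=[A,B,m,D,F,E,c,H,I]
After op 4 (rotate(+1)): offset=1, physical=[A,B,m,D,F,E,c,H,I], logical=[B,m,D,F,E,c,H,I,A]
After op 5 (swap(6, 7)): offset=1, physical=[A,B,m,D,F,E,c,I,H], logical=[B,m,D,F,E,c,I,H,A]
After op 6 (rotate(+2)): offset=3, physical=[A,B,m,D,F,E,c,I,H], logical=[D,F,E,c,I,H,A,B,m]
After op 7 (rotate(+1)): offset=4, physical=[A,B,m,D,F,E,c,I,H], logical=[F,E,c,I,H,A,B,m,D]
After op 8 (replace(4, 'm')): offset=4, physical=[A,B,m,D,F,E,c,I,m], logical=[F,E,c,I,m,A,B,m,D]
After op 9 (rotate(+1)): offset=5, physical=[A,B,m,D,F,E,c,I,m], logical=[E,c,I,m,A,B,m,D,F]
After op 10 (swap(0, 4)): offset=5, physical=[E,B,m,D,F,A,c,I,m], logical=[A,c,I,m,E,B,m,D,F]

Answer: m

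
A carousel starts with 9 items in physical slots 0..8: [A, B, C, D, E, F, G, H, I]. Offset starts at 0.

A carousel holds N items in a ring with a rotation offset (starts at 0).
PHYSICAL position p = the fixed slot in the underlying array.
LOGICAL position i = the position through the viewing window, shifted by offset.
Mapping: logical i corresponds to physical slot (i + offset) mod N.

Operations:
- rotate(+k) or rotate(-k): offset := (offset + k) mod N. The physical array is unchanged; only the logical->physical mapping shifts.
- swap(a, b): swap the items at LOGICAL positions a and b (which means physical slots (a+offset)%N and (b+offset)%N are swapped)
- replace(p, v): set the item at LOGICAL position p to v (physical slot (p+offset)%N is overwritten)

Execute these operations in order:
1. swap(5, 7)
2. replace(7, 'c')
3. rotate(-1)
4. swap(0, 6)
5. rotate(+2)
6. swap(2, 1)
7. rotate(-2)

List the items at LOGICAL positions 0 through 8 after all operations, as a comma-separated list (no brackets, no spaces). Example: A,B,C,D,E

After op 1 (swap(5, 7)): offset=0, physical=[A,B,C,D,E,H,G,F,I], logical=[A,B,C,D,E,H,G,F,I]
After op 2 (replace(7, 'c')): offset=0, physical=[A,B,C,D,E,H,G,c,I], logical=[A,B,C,D,E,H,G,c,I]
After op 3 (rotate(-1)): offset=8, physical=[A,B,C,D,E,H,G,c,I], logical=[I,A,B,C,D,E,H,G,c]
After op 4 (swap(0, 6)): offset=8, physical=[A,B,C,D,E,I,G,c,H], logical=[H,A,B,C,D,E,I,G,c]
After op 5 (rotate(+2)): offset=1, physical=[A,B,C,D,E,I,G,c,H], logical=[B,C,D,E,I,G,c,H,A]
After op 6 (swap(2, 1)): offset=1, physical=[A,B,D,C,E,I,G,c,H], logical=[B,D,C,E,I,G,c,H,A]
After op 7 (rotate(-2)): offset=8, physical=[A,B,D,C,E,I,G,c,H], logical=[H,A,B,D,C,E,I,G,c]

Answer: H,A,B,D,C,E,I,G,c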